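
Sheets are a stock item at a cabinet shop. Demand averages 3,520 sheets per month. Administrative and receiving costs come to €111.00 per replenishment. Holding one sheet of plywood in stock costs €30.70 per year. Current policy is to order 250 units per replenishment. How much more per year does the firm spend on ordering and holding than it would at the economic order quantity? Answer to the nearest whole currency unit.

Annual demand D = 3,520 × 12 = 42,240.
EOQ = √(2DS/H) = √(2 × 42,240 × 111 / 30.7) ≈ 552.67.
Cost at Q* = (D/Q*)S + (Q*/2)H = √(2DSH) ≈ €16,967.10.
Cost at Q = 250: (42,240/250)×111 + (250/2)×30.7 = €18,754.56 + €3,837.50 = €22,592.06.
Excess = €22,592.06 − €16,967.10 = €5,624.96.

Extra cost ≈ €5,625 per year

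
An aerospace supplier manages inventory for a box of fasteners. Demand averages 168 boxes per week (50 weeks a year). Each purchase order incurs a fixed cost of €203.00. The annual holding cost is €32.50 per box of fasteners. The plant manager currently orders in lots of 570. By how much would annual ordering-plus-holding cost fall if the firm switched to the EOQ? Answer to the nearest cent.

Annual demand D = 168 × 50 = 8,400.
EOQ = √(2DS/H) = √(2 × 8,400 × 203 / 32.5) ≈ 323.94.
Cost at Q* = (D/Q*)S + (Q*/2)H = √(2DSH) ≈ €10,527.96.
Cost at Q = 570: (8,400/570)×203 + (570/2)×32.5 = €2,991.58 + €9,262.50 = €12,254.08.
Excess = €12,254.08 − €10,527.96 = €1,726.12.

Extra cost ≈ €1,726.12 per year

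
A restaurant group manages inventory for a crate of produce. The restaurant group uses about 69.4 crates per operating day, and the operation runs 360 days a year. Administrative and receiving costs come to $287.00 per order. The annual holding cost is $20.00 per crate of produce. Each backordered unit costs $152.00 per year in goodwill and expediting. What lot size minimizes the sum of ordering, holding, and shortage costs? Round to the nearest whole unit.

Q* ≈ 901 crates

Annual demand D = 69.4 × 360 = 24,984.
With planned backorders, Q* = √(2DS/H) · √((H+B)/B).
√(2DS/H) = √(2 × 24,984 × 287 / 20) = 846.783.
√((H+B)/B) = √((20+152)/152) = 1.0638.
Q* ≈ 900.771.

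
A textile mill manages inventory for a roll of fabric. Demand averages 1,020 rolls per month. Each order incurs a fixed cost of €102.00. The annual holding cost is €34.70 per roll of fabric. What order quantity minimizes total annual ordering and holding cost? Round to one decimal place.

Annual demand D = 1,020 × 12 = 12,240.
EOQ = √(2DS / H) = √(2 × 12,240 × 102 / 34.7).
= √(2,496,960 / 34.7) = √71,958.5014 ≈ 268.251.

Q* ≈ 268.3 rolls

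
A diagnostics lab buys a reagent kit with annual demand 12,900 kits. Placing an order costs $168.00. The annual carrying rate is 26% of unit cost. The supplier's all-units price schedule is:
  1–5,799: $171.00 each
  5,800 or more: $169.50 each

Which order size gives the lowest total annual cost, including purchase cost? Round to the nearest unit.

Q* ≈ 312 kits

Holding cost per unit per year at price C is H = 0.26·C.
For each price level, check whether its EOQ is feasible; otherwise the best quantity at that price is the breakpoint.
EOQ at $171.00 = 312.2 (feasible in tier 1): TC = 12,900×$171.00 + (12,900/312.2)×168 + (312.2/2)×0.26×$171.00 = $2,219,781.91.
EOQ at $169.50 = 313.6 < 5800, so use break Q=5800: TC = 12,900×$169.50 + (12,900/5800.0)×168 + (5800.0/2)×0.26×$169.50 = $2,314,726.66.
Lowest total cost is $2,219,781.91 at Q = 312.2.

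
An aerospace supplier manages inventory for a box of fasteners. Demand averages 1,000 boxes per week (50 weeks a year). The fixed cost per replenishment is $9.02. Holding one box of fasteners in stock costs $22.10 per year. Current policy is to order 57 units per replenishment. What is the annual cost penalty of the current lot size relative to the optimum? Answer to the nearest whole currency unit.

Annual demand D = 1,000 × 50 = 50,000.
EOQ = √(2DS/H) = √(2 × 50,000 × 9.02 / 22.1) ≈ 202.03.
Cost at Q* = (D/Q*)S + (Q*/2)H = √(2DSH) ≈ $4,464.77.
Cost at Q = 57: (50,000/57)×9.02 + (57/2)×22.1 = $7,912.28 + $629.85 = $8,542.13.
Excess = $8,542.13 − $4,464.77 = $4,077.36.

Extra cost ≈ $4,077 per year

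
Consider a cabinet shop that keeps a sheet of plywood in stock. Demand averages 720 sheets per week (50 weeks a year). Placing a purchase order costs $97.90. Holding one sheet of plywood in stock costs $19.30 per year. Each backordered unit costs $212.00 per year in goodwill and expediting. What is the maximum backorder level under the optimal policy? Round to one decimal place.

S* ≈ 52.7 sheets

Annual demand D = 720 × 50 = 36,000.
With planned backorders, Q* = √(2DS/H) · √((H+B)/B).
√(2DS/H) = √(2 × 36,000 × 97.9 / 19.3) = 604.337.
√((H+B)/B) = √((19.3+212)/212) = 1.0445.
Q* ≈ 631.246.
S* = Q* · H/(H+B) = 631.246 × 19.3/231.3 ≈ 52.672.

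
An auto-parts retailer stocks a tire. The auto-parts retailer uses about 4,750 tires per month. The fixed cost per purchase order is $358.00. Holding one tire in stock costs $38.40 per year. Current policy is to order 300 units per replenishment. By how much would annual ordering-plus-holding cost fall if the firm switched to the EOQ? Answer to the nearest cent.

Annual demand D = 4,750 × 12 = 57,000.
EOQ = √(2DS/H) = √(2 × 57,000 × 358 / 38.4) ≈ 1030.93.
Cost at Q* = (D/Q*)S + (Q*/2)H = √(2DSH) ≈ $39,587.63.
Cost at Q = 300: (57,000/300)×358 + (300/2)×38.4 = $68,020.00 + $5,760.00 = $73,780.00.
Excess = $73,780.00 − $39,587.63 = $34,192.37.

Extra cost ≈ $34,192.37 per year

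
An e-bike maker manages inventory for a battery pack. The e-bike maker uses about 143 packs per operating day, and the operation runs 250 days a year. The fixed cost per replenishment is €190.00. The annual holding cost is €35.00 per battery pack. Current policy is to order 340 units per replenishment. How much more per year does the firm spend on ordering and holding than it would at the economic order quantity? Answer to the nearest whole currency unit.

Annual demand D = 143 × 250 = 35,750.
EOQ = √(2DS/H) = √(2 × 35,750 × 190 / 35) ≈ 623.01.
Cost at Q* = (D/Q*)S + (Q*/2)H = √(2DSH) ≈ €21,805.39.
Cost at Q = 340: (35,750/340)×190 + (340/2)×35 = €19,977.94 + €5,950.00 = €25,927.94.
Excess = €25,927.94 − €21,805.39 = €4,122.55.

Extra cost ≈ €4,123 per year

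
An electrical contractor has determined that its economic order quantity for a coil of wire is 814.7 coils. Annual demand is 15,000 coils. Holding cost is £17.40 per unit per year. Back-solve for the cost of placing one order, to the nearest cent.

Invert the EOQ relation Q*² = 2DS/H.
From Q* = √(2DS/H): S = Q*²H / (2D) = 814.7² × 17.4 / (2 × 15,000) = 384.9669.

S ≈ £384.97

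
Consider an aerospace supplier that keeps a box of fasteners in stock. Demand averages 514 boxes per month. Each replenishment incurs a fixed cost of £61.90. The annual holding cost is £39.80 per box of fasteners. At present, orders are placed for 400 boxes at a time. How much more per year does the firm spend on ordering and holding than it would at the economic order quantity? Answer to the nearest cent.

Extra cost ≈ £3,401.68 per year

Annual demand D = 514 × 12 = 6,168.
EOQ = √(2DS/H) = √(2 × 6,168 × 61.9 / 39.8) ≈ 138.51.
Cost at Q* = (D/Q*)S + (Q*/2)H = √(2DSH) ≈ £5,512.82.
Cost at Q = 400: (6,168/400)×61.9 + (400/2)×39.8 = £954.50 + £7,960.00 = £8,914.50.
Excess = £8,914.50 − £5,512.82 = £3,401.68.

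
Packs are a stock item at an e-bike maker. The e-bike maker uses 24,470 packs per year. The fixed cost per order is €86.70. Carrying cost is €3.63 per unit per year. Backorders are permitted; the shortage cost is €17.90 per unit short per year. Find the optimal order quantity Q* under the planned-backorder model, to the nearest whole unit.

With planned backorders, Q* = √(2DS/H) · √((H+B)/B).
√(2DS/H) = √(2 × 24,470 × 86.7 / 3.63) = 1081.156.
√((H+B)/B) = √((3.63+17.9)/17.9) = 1.0967.
Q* ≈ 1185.724.

Q* ≈ 1,186 packs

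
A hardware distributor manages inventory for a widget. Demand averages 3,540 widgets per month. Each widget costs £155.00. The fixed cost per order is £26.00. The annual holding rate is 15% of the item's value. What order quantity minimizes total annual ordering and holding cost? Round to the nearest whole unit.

Annual demand D = 3,540 × 12 = 42,480.
Holding cost H = 0.15 × £155.00 = £23.2500 per unit per year.
EOQ = √(2DS / H) = √(2 × 42,480 × 26 / 23.25).
= √(2,208,960 / 23.25) = √95,009.0323 ≈ 308.235.

Q* ≈ 308 widgets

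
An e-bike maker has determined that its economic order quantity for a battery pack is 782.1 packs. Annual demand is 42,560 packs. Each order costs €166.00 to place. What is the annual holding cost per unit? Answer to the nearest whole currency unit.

The basic EOQ model gives Q* = √(2DS/H); rearrange for the unknown.
From Q* = √(2DS/H): H = 2DS / Q*² = 2 × 42,560 × 166 / 782.1² = 23.1002.

H ≈ €23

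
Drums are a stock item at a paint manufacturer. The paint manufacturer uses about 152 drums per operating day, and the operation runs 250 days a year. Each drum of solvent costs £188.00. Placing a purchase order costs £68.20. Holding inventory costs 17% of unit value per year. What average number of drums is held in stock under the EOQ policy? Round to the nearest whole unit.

Annual demand D = 152 × 250 = 38,000.
Holding cost H = 0.17 × £188.00 = £31.9600 per unit per year.
EOQ = √(2DS/H) = √(2 × 38,000 × 68.2 / 31.96) ≈ 402.71.
Average inventory = Q*/2 ≈ 402.71 / 2 = 201.356.

Average inventory ≈ 201 drums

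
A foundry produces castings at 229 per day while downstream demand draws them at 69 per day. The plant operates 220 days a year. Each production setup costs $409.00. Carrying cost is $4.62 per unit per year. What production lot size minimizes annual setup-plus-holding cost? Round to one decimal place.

Q* ≈ 1,961.3 castings

Annual demand D = 69 × 220 = 15,180.
Production build-up factor (1 − d/p) = 1 − 69/229 = 0.6987.
Q* = √(2DS / (H(1 − d/p))) = √(2 × 15,180 × 409 / (4.62 × 0.6987)).
= √(12,417,240 / 3.2279) ≈ 1961.324.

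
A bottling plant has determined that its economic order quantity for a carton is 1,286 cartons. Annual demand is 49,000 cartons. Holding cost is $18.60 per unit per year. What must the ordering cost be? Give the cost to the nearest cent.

S ≈ $313.88

Invert the EOQ relation Q*² = 2DS/H.
From Q* = √(2DS/H): S = Q*²H / (2D) = 1,286² × 18.6 / (2 × 49,000) = 313.8837.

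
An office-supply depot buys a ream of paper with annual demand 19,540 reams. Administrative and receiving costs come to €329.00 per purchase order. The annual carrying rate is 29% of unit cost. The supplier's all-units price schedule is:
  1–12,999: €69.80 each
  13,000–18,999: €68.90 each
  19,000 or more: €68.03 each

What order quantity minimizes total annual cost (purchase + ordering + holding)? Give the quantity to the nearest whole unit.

Q* ≈ 797 reams

Holding cost per unit per year at price C is H = 0.29·C.
Evaluate total cost at each tier's feasible EOQ or, if the EOQ is below the tier, at the tier's minimum quantity.
EOQ at €69.80 = 797.0 (feasible in tier 1): TC = 19,540×€69.80 + (19,540/797.0)×329 + (797.0/2)×0.29×€69.80 = €1,380,024.51.
EOQ at €68.90 = 802.2 < 13000, so use break Q=13000: TC = 19,540×€68.90 + (19,540/13000.0)×329 + (13000.0/2)×0.29×€68.90 = €1,476,677.01.
EOQ at €68.03 = 807.3 < 19000, so use break Q=19000: TC = 19,540×€68.03 + (19,540/19000.0)×329 + (19000.0/2)×0.29×€68.03 = €1,517,067.20.
Lowest total cost is €1,380,024.51 at Q = 797.0.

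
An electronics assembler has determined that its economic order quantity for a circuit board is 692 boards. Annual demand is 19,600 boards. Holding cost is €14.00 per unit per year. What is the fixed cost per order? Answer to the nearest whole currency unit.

Squaring Q* = √(2DS/H) gives Q*² = 2DS/H.
From Q* = √(2DS/H): S = Q*²H / (2D) = 692² × 14 / (2 × 19,600) = 171.0229.

S ≈ €171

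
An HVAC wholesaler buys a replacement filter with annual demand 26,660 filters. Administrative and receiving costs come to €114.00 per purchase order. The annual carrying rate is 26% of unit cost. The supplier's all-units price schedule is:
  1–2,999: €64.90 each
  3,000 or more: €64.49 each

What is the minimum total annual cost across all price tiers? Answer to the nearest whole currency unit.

TC* ≈ €1,740,362

Holding cost per unit per year at price C is H = 0.26·C.
For each price level, check whether its EOQ is feasible; otherwise the best quantity at that price is the breakpoint.
EOQ at €64.90 = 600.2 (feasible in tier 1): TC = 26,660×€64.90 + (26,660/600.2)×114 + (600.2/2)×0.26×€64.90 = €1,740,361.60.
EOQ at €64.49 = 602.1 < 3000, so use break Q=3000: TC = 26,660×€64.49 + (26,660/3000.0)×114 + (3000.0/2)×0.26×€64.49 = €1,745,467.58.
Lowest total cost among the candidates is at Q = 600.2.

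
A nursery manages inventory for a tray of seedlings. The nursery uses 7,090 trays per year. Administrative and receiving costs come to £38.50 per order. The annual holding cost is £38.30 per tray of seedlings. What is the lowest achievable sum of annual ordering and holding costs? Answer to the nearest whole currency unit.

EOQ = √(2DS/H) = √(2 × 7,090 × 38.5 / 38.3) ≈ 119.39.
At the optimum the two cost components are equal, so total cost = 2·(Q*/2)H = Q*·H.
Minimum total = √(2DSH) = √(2 × 7,090 × 38.5 × 38.3) ≈ 4572.649.

TC* ≈ £4,573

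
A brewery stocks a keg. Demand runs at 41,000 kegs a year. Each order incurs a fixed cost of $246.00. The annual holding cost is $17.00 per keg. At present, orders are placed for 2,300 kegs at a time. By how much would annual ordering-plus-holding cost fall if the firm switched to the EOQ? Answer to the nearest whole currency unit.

EOQ = √(2DS/H) = √(2 × 41,000 × 246 / 17) ≈ 1089.31.
Cost at Q* = (D/Q*)S + (Q*/2)H = √(2DSH) ≈ $18,518.21.
Cost at Q = 2,300: (41,000/2,300)×246 + (2,300/2)×17 = $4,385.22 + $19,550.00 = $23,935.22.
Excess = $23,935.22 − $18,518.21 = $5,417.01.

Extra cost ≈ $5,417 per year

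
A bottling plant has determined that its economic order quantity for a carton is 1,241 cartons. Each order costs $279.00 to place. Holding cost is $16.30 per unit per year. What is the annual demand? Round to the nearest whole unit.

Invert the EOQ relation Q*² = 2DS/H.
From Q* = √(2DS/H): D = Q*²H / (2S) = 1,241² × 16.3 / (2 × 279) = 44988.029.

D ≈ 44,988 cartons per year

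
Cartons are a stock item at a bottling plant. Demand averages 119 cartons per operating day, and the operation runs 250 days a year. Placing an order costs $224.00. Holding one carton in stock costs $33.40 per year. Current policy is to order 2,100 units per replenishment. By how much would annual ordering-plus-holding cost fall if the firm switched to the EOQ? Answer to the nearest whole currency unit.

Annual demand D = 119 × 250 = 29,750.
EOQ = √(2DS/H) = √(2 × 29,750 × 224 / 33.4) ≈ 631.70.
Cost at Q* = (D/Q*)S + (Q*/2)H = √(2DSH) ≈ $21,098.70.
Cost at Q = 2,100: (29,750/2,100)×224 + (2,100/2)×33.4 = $3,173.33 + $35,070.00 = $38,243.33.
Excess = $38,243.33 − $21,098.70 = $17,144.63.

Extra cost ≈ $17,145 per year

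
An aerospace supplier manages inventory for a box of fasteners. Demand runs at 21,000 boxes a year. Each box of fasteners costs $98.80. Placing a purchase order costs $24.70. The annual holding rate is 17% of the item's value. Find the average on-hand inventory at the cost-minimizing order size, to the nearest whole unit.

Average inventory ≈ 124 boxes

Holding cost H = 0.17 × $98.80 = $16.7960 per unit per year.
Q* = √(2DS/H) = √(2 × 21,000 × 24.7 / 16.796) ≈ 248.53.
Average inventory = Q*/2 ≈ 248.53 / 2 = 124.263.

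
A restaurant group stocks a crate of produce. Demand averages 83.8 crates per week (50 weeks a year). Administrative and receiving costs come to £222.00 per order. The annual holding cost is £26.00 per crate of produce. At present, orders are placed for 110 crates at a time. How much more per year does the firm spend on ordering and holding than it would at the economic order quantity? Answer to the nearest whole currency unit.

Annual demand D = 83.8 × 50 = 4,190.
EOQ = √(2DS/H) = √(2 × 4,190 × 222 / 26) ≈ 267.49.
Cost at Q* = (D/Q*)S + (Q*/2)H = √(2DSH) ≈ £6,954.81.
Cost at Q = 110: (4,190/110)×222 + (110/2)×26 = £8,456.18 + £1,430.00 = £9,886.18.
Excess = £9,886.18 − £6,954.81 = £2,931.37.

Extra cost ≈ £2,931 per year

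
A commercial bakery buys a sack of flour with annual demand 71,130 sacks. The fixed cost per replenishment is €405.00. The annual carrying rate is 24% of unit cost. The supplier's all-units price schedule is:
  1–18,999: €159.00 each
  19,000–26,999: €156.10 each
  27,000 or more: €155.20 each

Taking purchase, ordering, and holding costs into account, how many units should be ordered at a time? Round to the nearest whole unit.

Holding cost per unit per year at price C is H = 0.24·C.
Candidates are each tier's EOQ (if it falls in that tier) and each price-break quantity.
EOQ at €159.00 = 1228.8 (feasible in tier 1): TC = 71,130×€159.00 + (71,130/1228.8)×405 + (1228.8/2)×0.24×€159.00 = €11,356,559.23.
EOQ at €156.10 = 1240.1 < 19000, so use break Q=19000: TC = 71,130×€156.10 + (71,130/19000.0)×405 + (19000.0/2)×0.24×€156.10 = €11,460,817.19.
EOQ at €155.20 = 1243.7 < 27000, so use break Q=27000: TC = 71,130×€155.20 + (71,130/27000.0)×405 + (27000.0/2)×0.24×€155.20 = €11,543,290.95.
Lowest total cost is €11,356,559.23 at Q = 1228.8.

Q* ≈ 1,229 sacks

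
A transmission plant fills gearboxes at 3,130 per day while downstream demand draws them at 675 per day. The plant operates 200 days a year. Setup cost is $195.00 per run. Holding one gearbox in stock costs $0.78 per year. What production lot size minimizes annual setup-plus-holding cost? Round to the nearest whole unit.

Q* ≈ 9,277 gearboxes

Annual demand D = 675 × 200 = 135,000.
Production build-up factor (1 − d/p) = 1 − 675/3,130 = 0.7843.
Q* = √(2DS / (H(1 − d/p))) = √(2 × 135,000 × 195 / (0.78 × 0.7843)).
= √(52,650,000 / 0.6118) ≈ 9276.802.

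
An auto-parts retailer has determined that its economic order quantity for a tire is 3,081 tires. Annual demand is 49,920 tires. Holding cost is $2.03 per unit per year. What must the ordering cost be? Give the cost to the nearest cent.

S ≈ $193.01

Squaring Q* = √(2DS/H) gives Q*² = 2DS/H.
From Q* = √(2DS/H): S = Q*²H / (2D) = 3,081² × 2.03 / (2 × 49,920) = 193.0078.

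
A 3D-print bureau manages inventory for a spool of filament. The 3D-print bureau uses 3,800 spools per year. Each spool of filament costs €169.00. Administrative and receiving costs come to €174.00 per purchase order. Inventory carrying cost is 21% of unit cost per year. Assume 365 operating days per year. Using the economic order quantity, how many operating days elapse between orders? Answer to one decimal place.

Holding cost H = 0.21 × €169.00 = €35.4900 per unit per year.
EOQ = √(2DS/H) = √(2 × 3,800 × 174 / 35.49) ≈ 193.03.
Cycle time = Q*/D × 365 = 193.03 / 3,800 × 365 ≈ 18.541 days.

T ≈ 18.5 days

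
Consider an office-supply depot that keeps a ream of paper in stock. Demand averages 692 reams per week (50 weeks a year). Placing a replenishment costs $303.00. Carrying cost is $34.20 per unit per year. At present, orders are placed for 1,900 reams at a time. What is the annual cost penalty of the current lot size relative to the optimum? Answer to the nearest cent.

Annual demand D = 692 × 50 = 34,600.
EOQ = √(2DS/H) = √(2 × 34,600 × 303 / 34.2) ≈ 783.00.
Cost at Q* = (D/Q*)S + (Q*/2)H = √(2DSH) ≈ $26,778.57.
Cost at Q = 1,900: (34,600/1,900)×303 + (1,900/2)×34.2 = $5,517.79 + $32,490.00 = $38,007.79.
Excess = $38,007.79 − $26,778.57 = $11,229.22.

Extra cost ≈ $11,229.22 per year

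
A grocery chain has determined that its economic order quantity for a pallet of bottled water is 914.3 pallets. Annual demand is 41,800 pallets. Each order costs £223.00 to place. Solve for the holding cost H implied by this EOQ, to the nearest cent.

H ≈ £22.30

The basic EOQ model gives Q* = √(2DS/H); rearrange for the unknown.
From Q* = √(2DS/H): H = 2DS / Q*² = 2 × 41,800 × 223 / 914.3² = 22.3015.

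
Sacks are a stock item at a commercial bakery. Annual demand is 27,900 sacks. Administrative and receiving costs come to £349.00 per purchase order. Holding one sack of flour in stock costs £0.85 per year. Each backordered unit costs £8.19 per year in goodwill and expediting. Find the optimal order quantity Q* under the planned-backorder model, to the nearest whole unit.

Q* ≈ 5,029 sacks

With planned backorders, Q* = √(2DS/H) · √((H+B)/B).
√(2DS/H) = √(2 × 27,900 × 349 / 0.85) = 4786.525.
√((H+B)/B) = √((0.85+8.19)/8.19) = 1.0506.
Q* ≈ 5028.780.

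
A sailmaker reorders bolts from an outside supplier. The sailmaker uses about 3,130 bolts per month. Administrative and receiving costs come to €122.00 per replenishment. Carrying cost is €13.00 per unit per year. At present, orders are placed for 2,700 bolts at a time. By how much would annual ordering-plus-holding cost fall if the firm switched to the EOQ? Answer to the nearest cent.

Extra cost ≈ €8,332.01 per year

Annual demand D = 3,130 × 12 = 37,560.
EOQ = √(2DS/H) = √(2 × 37,560 × 122 / 13) ≈ 839.63.
Cost at Q* = (D/Q*)S + (Q*/2)H = √(2DSH) ≈ €10,915.14.
Cost at Q = 2,700: (37,560/2,700)×122 + (2,700/2)×13 = €1,697.16 + €17,550.00 = €19,247.16.
Excess = €19,247.16 − €10,915.14 = €8,332.01.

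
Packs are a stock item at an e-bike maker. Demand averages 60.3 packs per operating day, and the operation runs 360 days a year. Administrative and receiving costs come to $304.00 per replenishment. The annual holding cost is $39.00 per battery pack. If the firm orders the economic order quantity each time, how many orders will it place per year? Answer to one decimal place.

Annual demand D = 60.3 × 360 = 21,708.
Q* = √(2DS/H) = √(2 × 21,708 × 304 / 39) ≈ 581.74.
Orders per year = D / Q* = 21,708 / 581.74 ≈ 37.316.

N ≈ 37.3 orders per year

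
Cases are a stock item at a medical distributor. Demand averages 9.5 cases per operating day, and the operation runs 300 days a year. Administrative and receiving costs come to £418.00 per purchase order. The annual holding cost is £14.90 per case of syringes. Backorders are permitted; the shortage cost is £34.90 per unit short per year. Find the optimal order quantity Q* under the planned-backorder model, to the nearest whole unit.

Annual demand D = 9.5 × 300 = 2,850.
With planned backorders, Q* = √(2DS/H) · √((H+B)/B).
√(2DS/H) = √(2 × 2,850 × 418 / 14.9) = 399.883.
√((H+B)/B) = √((14.9+34.9)/34.9) = 1.1945.
Q* ≈ 477.677.

Q* ≈ 478 cases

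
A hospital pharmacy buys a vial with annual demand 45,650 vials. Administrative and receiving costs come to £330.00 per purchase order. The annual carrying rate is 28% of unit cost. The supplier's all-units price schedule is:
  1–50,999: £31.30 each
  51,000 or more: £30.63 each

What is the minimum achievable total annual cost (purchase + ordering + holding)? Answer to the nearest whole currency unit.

TC* ≈ £1,445,095

Holding cost per unit per year at price C is H = 0.28·C.
Evaluate total cost at each tier's feasible EOQ or, if the EOQ is below the tier, at the tier's minimum quantity.
EOQ at £31.30 = 1854.1 (feasible in tier 1): TC = 45,650×£31.30 + (45,650/1854.1)×330 + (1854.1/2)×0.28×£31.30 = £1,445,094.63.
EOQ at £30.63 = 1874.3 < 51000, so use break Q=51000: TC = 45,650×£30.63 + (45,650/51000.0)×330 + (51000.0/2)×0.28×£30.63 = £1,617,253.08.
Lowest total cost among the candidates is at Q = 1854.1.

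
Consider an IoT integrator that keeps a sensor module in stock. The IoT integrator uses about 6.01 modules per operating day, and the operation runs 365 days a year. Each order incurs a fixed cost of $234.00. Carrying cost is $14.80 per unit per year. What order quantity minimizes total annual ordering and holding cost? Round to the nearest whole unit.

Q* ≈ 263 modules

Annual demand D = 6.01 × 365 = 2,193.65.
EOQ = √(2DS / H) = √(2 × 2,193.65 × 234 / 14.8).
= √(1,026,628.2 / 14.8) = √69,366.7703 ≈ 263.376.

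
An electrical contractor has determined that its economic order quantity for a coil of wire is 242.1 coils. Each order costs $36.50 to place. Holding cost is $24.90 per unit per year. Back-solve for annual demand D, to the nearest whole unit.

Squaring Q* = √(2DS/H) gives Q*² = 2DS/H.
From Q* = √(2DS/H): D = Q*²H / (2S) = 242.1² × 24.9 / (2 × 36.5) = 19992.452.

D ≈ 19,992 coils per year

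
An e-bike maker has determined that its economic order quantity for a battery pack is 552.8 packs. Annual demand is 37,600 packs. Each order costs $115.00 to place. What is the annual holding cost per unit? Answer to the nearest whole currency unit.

H ≈ $28

Squaring Q* = √(2DS/H) gives Q*² = 2DS/H.
From Q* = √(2DS/H): H = 2DS / Q*² = 2 × 37,600 × 115 / 552.8² = 28.2996.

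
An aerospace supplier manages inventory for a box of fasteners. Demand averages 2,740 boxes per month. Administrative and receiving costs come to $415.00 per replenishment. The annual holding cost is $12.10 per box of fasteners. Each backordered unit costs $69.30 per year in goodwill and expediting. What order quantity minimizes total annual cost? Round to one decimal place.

Annual demand D = 2,740 × 12 = 32,880.
With planned backorders, Q* = √(2DS/H) · √((H+B)/B).
√(2DS/H) = √(2 × 32,880 × 415 / 12.1) = 1501.801.
√((H+B)/B) = √((12.1+69.3)/69.3) = 1.0838.
Q* ≈ 1627.638.

Q* ≈ 1,627.6 boxes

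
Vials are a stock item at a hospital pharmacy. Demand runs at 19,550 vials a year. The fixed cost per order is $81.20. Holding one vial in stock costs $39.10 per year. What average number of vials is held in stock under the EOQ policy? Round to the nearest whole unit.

EOQ = √(2DS/H) = √(2 × 19,550 × 81.2 / 39.1) ≈ 284.96.
Average inventory = Q*/2 ≈ 284.96 / 2 = 142.478.

Average inventory ≈ 142 vials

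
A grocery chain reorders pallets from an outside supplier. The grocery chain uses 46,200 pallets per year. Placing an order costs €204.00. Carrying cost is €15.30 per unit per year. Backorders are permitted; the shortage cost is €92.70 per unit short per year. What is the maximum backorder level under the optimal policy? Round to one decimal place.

With planned backorders, Q* = √(2DS/H) · √((H+B)/B).
√(2DS/H) = √(2 × 46,200 × 204 / 15.3) = 1109.955.
√((H+B)/B) = √((15.3+92.7)/92.7) = 1.0794.
Q* ≈ 1198.057.
S* = Q* · H/(H+B) = 1198.057 × 15.3/108 ≈ 169.725.

S* ≈ 169.7 pallets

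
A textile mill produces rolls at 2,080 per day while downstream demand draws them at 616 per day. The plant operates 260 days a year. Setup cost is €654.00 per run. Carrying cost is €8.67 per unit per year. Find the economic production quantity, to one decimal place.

Q* ≈ 5,859.1 rolls

Annual demand D = 616 × 260 = 160,160.
Production build-up factor (1 − d/p) = 1 − 616/2,080 = 0.7038.
Q* = √(2DS / (H(1 − d/p))) = √(2 × 160,160 × 654 / (8.67 × 0.7038)).
= √(209,489,280 / 6.1023) ≈ 5859.121.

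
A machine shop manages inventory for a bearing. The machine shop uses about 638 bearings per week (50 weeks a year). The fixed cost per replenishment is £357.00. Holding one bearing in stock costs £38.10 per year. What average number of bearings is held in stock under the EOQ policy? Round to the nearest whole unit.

Annual demand D = 638 × 50 = 31,900.
Q* = √(2DS/H) = √(2 × 31,900 × 357 / 38.1) ≈ 773.18.
Average inventory = Q*/2 ≈ 773.18 / 2 = 386.591.

Average inventory ≈ 387 bearings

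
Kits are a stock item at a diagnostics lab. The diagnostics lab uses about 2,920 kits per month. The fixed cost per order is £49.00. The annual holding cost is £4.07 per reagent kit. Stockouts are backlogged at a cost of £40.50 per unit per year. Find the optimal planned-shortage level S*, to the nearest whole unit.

Annual demand D = 2,920 × 12 = 35,040.
With planned backorders, Q* = √(2DS/H) · √((H+B)/B).
√(2DS/H) = √(2 × 35,040 × 49 / 4.07) = 918.540.
√((H+B)/B) = √((4.07+40.5)/40.5) = 1.0490.
Q* ≈ 963.589.
S* = Q* · H/(H+B) = 963.589 × 4.07/44.57 ≈ 87.992.

S* ≈ 88 kits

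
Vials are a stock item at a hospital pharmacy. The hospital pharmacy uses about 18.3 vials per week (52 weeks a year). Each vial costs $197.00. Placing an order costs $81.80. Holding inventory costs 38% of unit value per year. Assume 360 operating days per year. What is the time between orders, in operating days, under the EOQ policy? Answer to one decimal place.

Annual demand D = 18.3 × 52 = 951.6.
Holding cost H = 0.38 × $197.00 = $74.8600 per unit per year.
EOQ = √(2DS/H) = √(2 × 951.6 × 81.8 / 74.86) ≈ 45.60.
Cycle time = Q*/D × 360 = 45.60 / 951.6 × 360 ≈ 17.252 days.

T ≈ 17.3 days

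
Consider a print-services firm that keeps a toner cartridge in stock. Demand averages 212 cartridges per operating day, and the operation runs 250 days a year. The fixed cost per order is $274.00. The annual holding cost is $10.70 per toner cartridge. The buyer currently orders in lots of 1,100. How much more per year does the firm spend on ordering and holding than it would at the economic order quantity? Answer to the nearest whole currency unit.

Extra cost ≈ $1,458 per year

Annual demand D = 212 × 250 = 53,000.
EOQ = √(2DS/H) = √(2 × 53,000 × 274 / 10.7) ≈ 1647.54.
Cost at Q* = (D/Q*)S + (Q*/2)H = √(2DSH) ≈ $17,628.69.
Cost at Q = 1,100: (53,000/1,100)×274 + (1,100/2)×10.7 = $13,201.82 + $5,885.00 = $19,086.82.
Excess = $19,086.82 − $17,628.69 = $1,458.13.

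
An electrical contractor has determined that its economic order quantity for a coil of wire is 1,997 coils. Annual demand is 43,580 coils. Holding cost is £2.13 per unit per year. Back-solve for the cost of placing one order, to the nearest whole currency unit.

S ≈ £97

The basic EOQ model gives Q* = √(2DS/H); rearrange for the unknown.
From Q* = √(2DS/H): S = Q*²H / (2D) = 1,997² × 2.13 / (2 × 43,580) = 97.4582.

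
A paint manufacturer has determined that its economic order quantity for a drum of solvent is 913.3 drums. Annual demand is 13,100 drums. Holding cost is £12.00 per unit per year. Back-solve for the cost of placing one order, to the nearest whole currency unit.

S ≈ £382

Squaring Q* = √(2DS/H) gives Q*² = 2DS/H.
From Q* = √(2DS/H): S = Q*²H / (2D) = 913.3² × 12 / (2 × 13,100) = 382.0383.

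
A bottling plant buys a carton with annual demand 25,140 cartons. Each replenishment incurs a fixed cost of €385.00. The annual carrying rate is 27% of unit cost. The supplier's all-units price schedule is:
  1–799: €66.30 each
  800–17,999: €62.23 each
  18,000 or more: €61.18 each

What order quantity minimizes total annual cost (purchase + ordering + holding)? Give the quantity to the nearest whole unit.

Q* ≈ 1,073 cartons

Holding cost per unit per year at price C is H = 0.27·C.
For each price level, check whether its EOQ is feasible; otherwise the best quantity at that price is the breakpoint.
Tier 1 (€66.30): EOQ = 1039.9 exceeds tier's upper bound 799, so this tier is dominated.
EOQ at €62.23 = 1073.4 (feasible in tier 2): TC = 25,140×€62.23 + (25,140/1073.4)×385 + (1073.4/2)×0.27×€62.23 = €1,582,496.94.
EOQ at €61.18 = 1082.5 < 18000, so use break Q=18000: TC = 25,140×€61.18 + (25,140/18000.0)×385 + (18000.0/2)×0.27×€61.18 = €1,687,270.32.
Lowest total cost is €1,582,496.94 at Q = 1073.4.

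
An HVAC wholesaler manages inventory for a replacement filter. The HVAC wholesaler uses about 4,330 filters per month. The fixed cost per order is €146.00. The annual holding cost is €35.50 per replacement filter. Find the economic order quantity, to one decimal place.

Annual demand D = 4,330 × 12 = 51,960.
EOQ = √(2DS / H) = √(2 × 51,960 × 146 / 35.5).
= √(15,172,320 / 35.5) = √427,389.2958 ≈ 653.750.

Q* ≈ 653.8 filters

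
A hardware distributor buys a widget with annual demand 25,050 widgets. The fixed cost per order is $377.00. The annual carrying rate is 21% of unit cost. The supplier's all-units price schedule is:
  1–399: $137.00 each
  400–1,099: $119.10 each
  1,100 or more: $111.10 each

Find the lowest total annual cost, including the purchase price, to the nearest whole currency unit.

TC* ≈ $2,804,472

Holding cost per unit per year at price C is H = 0.21·C.
For each price level, check whether its EOQ is feasible; otherwise the best quantity at that price is the breakpoint.
Tier 1 ($137.00): EOQ = 810.3 exceeds tier's upper bound 399, so this tier is dominated.
EOQ at $119.10 = 869.0 (feasible in tier 2): TC = 25,050×$119.10 + (25,050/869.0)×377 + (869.0/2)×0.21×$119.10 = $3,005,189.77.
EOQ at $111.10 = 899.8 < 1100, so use break Q=1100: TC = 25,050×$111.10 + (25,050/1100.0)×377 + (1100.0/2)×0.21×$111.10 = $2,804,472.37.
Lowest total cost among the candidates is at Q = 1100.0.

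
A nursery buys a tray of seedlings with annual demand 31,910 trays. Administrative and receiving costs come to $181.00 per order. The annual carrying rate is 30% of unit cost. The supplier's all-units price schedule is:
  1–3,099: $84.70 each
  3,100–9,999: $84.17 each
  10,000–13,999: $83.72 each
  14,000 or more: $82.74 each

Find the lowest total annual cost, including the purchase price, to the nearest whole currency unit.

TC* ≈ $2,719,909

Holding cost per unit per year at price C is H = 0.30·C.
Candidates are each tier's EOQ (if it falls in that tier) and each price-break quantity.
EOQ at $84.70 = 674.2 (feasible in tier 1): TC = 31,910×$84.70 + (31,910/674.2)×181 + (674.2/2)×0.30×$84.70 = $2,719,909.47.
EOQ at $84.17 = 676.4 < 3100, so use break Q=3100: TC = 31,910×$84.17 + (31,910/3100.0)×181 + (3100.0/2)×0.30×$84.17 = $2,726,866.88.
EOQ at $83.72 = 678.2 < 10000, so use break Q=10000: TC = 31,910×$83.72 + (31,910/10000.0)×181 + (10000.0/2)×0.30×$83.72 = $2,797,662.77.
EOQ at $82.74 = 682.2 < 14000, so use break Q=14000: TC = 31,910×$82.74 + (31,910/14000.0)×181 + (14000.0/2)×0.30×$82.74 = $2,814,399.95.
Lowest total cost among the candidates is at Q = 674.2.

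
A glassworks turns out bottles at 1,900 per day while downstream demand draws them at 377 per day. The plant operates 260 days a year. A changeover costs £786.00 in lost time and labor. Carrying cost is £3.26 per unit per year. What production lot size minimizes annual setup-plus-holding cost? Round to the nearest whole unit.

Annual demand D = 377 × 260 = 98,020.
Production build-up factor (1 − d/p) = 1 − 377/1,900 = 0.8016.
Q* = √(2DS / (H(1 − d/p))) = √(2 × 98,020 × 786 / (3.26 × 0.8016)).
= √(154,087,440 / 2.6131) ≈ 7678.947.

Q* ≈ 7,679 bottles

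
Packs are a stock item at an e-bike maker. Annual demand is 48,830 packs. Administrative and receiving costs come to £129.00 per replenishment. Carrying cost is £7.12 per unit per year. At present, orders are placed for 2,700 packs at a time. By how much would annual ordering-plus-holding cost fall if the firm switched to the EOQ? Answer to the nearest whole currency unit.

EOQ = √(2DS/H) = √(2 × 48,830 × 129 / 7.12) ≈ 1330.19.
Cost at Q* = (D/Q*)S + (Q*/2)H = √(2DSH) ≈ £9,470.94.
Cost at Q = 2,700: (48,830/2,700)×129 + (2,700/2)×7.12 = £2,332.99 + £9,612.00 = £11,944.99.
Excess = £11,944.99 − £9,470.94 = £2,474.05.

Extra cost ≈ £2,474 per year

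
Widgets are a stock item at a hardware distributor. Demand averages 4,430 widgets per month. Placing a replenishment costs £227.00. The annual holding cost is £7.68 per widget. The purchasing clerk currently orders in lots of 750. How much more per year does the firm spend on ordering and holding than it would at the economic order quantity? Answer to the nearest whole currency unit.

Extra cost ≈ £5,355 per year

Annual demand D = 4,430 × 12 = 53,160.
EOQ = √(2DS/H) = √(2 × 53,160 × 227 / 7.68) ≈ 1772.72.
Cost at Q* = (D/Q*)S + (Q*/2)H = √(2DSH) ≈ £13,614.48.
Cost at Q = 750: (53,160/750)×227 + (750/2)×7.68 = £16,089.76 + £2,880.00 = £18,969.76.
Excess = £18,969.76 − £13,614.48 = £5,355.28.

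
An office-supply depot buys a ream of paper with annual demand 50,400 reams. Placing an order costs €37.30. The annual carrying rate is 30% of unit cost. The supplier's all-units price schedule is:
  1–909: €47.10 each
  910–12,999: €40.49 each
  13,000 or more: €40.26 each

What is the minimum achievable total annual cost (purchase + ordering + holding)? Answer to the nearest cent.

TC* ≈ €2,048,288.73

Holding cost per unit per year at price C is H = 0.30·C.
Evaluate total cost at each tier's feasible EOQ or, if the EOQ is below the tier, at the tier's minimum quantity.
EOQ at €47.10 = 515.8 (feasible in tier 1): TC = 50,400×€47.10 + (50,400/515.8)×37.3 + (515.8/2)×0.30×€47.10 = €2,381,128.80.
EOQ at €40.49 = 556.4 < 910, so use break Q=910: TC = 50,400×€40.49 + (50,400/910.0)×37.3 + (910.0/2)×0.30×€40.49 = €2,048,288.73.
EOQ at €40.26 = 557.9 < 13000, so use break Q=13000: TC = 50,400×€40.26 + (50,400/13000.0)×37.3 + (13000.0/2)×0.30×€40.26 = €2,107,755.61.
Lowest total cost among the candidates is at Q = 910.0.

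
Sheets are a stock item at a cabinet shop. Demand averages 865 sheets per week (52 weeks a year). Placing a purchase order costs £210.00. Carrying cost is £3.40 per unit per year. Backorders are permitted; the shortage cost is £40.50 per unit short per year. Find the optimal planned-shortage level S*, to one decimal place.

S* ≈ 190.1 sheets

Annual demand D = 865 × 52 = 44,980.
With planned backorders, Q* = √(2DS/H) · √((H+B)/B).
√(2DS/H) = √(2 × 44,980 × 210 / 3.4) = 2357.192.
√((H+B)/B) = √((3.4+40.5)/40.5) = 1.0411.
Q* ≈ 2454.142.
S* = Q* · H/(H+B) = 2454.142 × 3.4/43.9 ≈ 190.070.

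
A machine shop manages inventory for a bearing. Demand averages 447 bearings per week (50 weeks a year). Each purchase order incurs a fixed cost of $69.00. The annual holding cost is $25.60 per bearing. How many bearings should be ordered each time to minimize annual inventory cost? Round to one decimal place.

Q* ≈ 347.1 bearings

Annual demand D = 447 × 50 = 22,350.
EOQ = √(2DS / H) = √(2 × 22,350 × 69 / 25.6).
= √(3,084,300 / 25.6) = √120,480.4688 ≈ 347.103.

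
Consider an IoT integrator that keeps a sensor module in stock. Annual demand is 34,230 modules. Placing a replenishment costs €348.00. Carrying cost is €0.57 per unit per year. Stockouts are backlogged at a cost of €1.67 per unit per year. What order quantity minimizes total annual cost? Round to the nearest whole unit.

Q* ≈ 7,487 modules

With planned backorders, Q* = √(2DS/H) · √((H+B)/B).
√(2DS/H) = √(2 × 34,230 × 348 / 0.57) = 6465.031.
√((H+B)/B) = √((0.57+1.67)/1.67) = 1.1582.
Q* ≈ 7487.493.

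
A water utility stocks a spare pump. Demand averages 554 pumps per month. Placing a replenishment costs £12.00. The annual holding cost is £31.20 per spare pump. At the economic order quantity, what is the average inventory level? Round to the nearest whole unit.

Average inventory ≈ 36 pumps

Annual demand D = 554 × 12 = 6,648.
Q* = √(2DS/H) = √(2 × 6,648 × 12 / 31.2) ≈ 71.51.
Average inventory = Q*/2 ≈ 71.51 / 2 = 35.756.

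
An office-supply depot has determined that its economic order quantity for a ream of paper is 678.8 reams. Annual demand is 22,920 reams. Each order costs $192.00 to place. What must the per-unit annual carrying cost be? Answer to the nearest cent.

The basic EOQ model gives Q* = √(2DS/H); rearrange for the unknown.
From Q* = √(2DS/H): H = 2DS / Q*² = 2 × 22,920 × 192 / 678.8² = 19.1013.

H ≈ $19.10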